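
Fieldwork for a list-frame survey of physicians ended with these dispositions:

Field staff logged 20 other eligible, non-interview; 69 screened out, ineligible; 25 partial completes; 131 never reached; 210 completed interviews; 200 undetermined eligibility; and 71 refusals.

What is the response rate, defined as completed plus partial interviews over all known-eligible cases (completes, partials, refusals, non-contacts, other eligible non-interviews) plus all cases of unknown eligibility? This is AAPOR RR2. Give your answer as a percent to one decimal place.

Numerator: 210 + 25 = 235
Denominator: 210 + 25 + 71 + 131 + 20 + 200 = 657
RR2 = 235 / 657 = 0.3577

35.8%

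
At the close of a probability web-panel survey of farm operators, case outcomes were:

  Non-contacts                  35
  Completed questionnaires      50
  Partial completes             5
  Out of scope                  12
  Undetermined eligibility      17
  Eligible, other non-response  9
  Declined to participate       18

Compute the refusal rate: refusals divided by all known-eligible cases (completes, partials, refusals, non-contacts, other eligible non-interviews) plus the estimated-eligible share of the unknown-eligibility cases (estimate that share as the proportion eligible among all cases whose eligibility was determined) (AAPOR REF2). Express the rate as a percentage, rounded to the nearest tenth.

Numerator = 18
Determined eligible = 50 + 5 + 18 + 35 + 9 = 117
e = 117 / (117 + 12) = 117 / 129 = 0.9070
Eligible share of unknowns = 0.9070 × 17 = 15.42
Denom = 117 + 15.42 = 132.42
REF2 = 18 / 132.42 = 0.1359

13.6%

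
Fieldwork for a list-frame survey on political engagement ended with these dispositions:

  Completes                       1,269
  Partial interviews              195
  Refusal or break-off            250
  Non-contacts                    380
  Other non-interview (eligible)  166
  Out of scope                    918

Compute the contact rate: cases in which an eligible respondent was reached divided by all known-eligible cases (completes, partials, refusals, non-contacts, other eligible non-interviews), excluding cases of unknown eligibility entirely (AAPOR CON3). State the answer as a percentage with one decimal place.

83.2%

Top = 1269 + 195 + 250 + 166 = 1880
Denominator = 1269 + 195 + 250 + 380 + 166 = 2260
CON3 = 1880 / 2260 = 0.8319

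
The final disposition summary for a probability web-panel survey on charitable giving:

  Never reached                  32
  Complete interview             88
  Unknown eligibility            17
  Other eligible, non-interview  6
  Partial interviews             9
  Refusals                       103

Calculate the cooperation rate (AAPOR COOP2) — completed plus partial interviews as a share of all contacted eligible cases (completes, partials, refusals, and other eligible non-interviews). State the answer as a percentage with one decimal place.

47.1%

Top → 88 + 9 = 97
Base → 88 + 9 + 103 + 6 = 206
COOP2 = 97 / 206 = 0.4709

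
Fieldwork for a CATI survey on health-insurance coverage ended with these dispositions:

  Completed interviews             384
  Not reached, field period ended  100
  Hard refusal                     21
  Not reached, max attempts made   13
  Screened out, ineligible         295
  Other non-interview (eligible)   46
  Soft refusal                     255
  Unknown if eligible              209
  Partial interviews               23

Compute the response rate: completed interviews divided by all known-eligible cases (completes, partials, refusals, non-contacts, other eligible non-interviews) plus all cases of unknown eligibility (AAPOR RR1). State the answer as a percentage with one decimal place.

Refusal or break-off = 21 + 255 = 276
No contact after all attempts = 100 + 13 = 113
Top = 384
Base = 384 + 23 + 276 + 113 + 46 + 209 = 1051
RR1 = 384 / 1051 = 0.3654

36.5%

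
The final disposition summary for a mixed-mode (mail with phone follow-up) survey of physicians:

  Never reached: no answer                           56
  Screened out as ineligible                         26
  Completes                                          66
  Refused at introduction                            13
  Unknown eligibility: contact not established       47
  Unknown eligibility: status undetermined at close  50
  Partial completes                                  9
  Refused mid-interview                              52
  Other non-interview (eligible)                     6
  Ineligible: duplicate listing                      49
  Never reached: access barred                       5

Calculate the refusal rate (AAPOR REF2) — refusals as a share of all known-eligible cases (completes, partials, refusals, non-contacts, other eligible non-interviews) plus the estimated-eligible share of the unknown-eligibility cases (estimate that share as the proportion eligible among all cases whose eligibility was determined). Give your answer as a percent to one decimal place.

Refused = 13 + 52 = 65
Non-contacts = 56 + 5 = 61
Unknown eligibility = 47 + 50 = 97
Not eligible = 26 + 49 = 75
Numerator: 65
Eligible (known): 66 + 9 + 65 + 61 + 6 = 207
e = 207 / (207 + 75) = 207 / 282 = 0.7340
Eligible share of unknowns: 0.7340 × 97 = 71.20
Denom: 207 + 71.20 = 278.20
REF2 = 65 / 278.20 = 0.2336

23.4%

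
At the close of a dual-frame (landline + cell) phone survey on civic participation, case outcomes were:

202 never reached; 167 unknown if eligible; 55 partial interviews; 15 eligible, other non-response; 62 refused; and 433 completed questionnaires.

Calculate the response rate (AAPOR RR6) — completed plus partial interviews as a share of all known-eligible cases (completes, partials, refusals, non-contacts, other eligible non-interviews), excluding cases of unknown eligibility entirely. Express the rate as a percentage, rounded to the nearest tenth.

Top = 433 + 55 = 488
Denominator = 433 + 55 + 62 + 202 + 15 = 767
RR6 = 488 / 767 = 0.6362

63.6%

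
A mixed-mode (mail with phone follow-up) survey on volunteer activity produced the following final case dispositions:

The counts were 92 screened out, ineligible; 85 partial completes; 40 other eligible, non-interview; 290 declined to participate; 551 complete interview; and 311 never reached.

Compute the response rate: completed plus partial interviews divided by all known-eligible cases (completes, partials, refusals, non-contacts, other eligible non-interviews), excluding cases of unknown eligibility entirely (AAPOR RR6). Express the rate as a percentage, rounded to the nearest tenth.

49.8%

Top: 551 + 85 = 636
Denom: 551 + 85 + 290 + 311 + 40 = 1277
RR6 = 636 / 1277 = 0.4980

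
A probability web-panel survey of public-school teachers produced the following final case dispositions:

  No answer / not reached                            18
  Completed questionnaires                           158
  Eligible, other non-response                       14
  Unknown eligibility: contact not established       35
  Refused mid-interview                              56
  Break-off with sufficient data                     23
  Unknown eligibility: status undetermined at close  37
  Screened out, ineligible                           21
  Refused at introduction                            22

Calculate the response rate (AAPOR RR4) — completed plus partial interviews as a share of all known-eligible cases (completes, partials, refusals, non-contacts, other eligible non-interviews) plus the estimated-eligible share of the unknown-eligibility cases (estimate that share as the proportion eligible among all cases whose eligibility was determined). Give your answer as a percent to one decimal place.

Refusals = 22 + 56 = 78
Unknown if eligible = 35 + 37 = 72
Numerator = 158 + 23 = 181
Known eligible = 158 + 23 + 78 + 18 + 14 = 291
e = 291 / (291 + 21) = 291 / 312 = 0.9327
e × U = 0.9327 × 72 = 67.15
Denominator = 291 + 67.15 = 358.15
RR4 = 181 / 358.15 = 0.5054

50.5%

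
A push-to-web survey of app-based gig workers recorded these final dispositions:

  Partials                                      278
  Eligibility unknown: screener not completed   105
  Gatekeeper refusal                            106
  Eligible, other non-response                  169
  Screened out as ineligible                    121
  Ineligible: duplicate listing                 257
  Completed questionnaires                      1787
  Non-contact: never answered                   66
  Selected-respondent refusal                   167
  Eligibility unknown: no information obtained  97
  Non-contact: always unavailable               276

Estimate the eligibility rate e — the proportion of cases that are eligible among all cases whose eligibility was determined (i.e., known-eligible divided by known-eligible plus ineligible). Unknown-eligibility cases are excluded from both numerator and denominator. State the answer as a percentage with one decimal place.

Refused = 106 + 167 = 273
No answer / not reached = 66 + 276 = 342
Unknown eligibility = 105 + 97 = 202
Ineligible = 121 + 257 = 378
Known eligible → 1787 + 278 + 273 + 342 + 169 = 2849
e = 2849 / (2849 + 378) = 2849 / 3227 = 0.8829

88.3%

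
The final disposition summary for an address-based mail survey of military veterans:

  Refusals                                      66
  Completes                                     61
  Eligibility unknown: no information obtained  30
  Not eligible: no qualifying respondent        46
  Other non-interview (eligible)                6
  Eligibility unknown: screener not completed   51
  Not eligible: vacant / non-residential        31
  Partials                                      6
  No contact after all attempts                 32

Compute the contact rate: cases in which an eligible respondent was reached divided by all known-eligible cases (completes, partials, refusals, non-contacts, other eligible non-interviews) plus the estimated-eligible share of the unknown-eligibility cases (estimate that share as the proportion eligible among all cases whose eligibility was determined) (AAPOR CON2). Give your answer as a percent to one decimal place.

Eligibility not determined = 51 + 30 = 81
Ineligible = 46 + 31 = 77
Numerator: 61 + 6 + 66 + 6 = 139
Determined eligible: 61 + 6 + 66 + 32 + 6 = 171
e = 171 / (171 + 77) = 171 / 248 = 0.6895
e × U: 0.6895 × 81 = 55.85
Denominator: 171 + 55.85 = 226.85
CON2 = 139 / 226.85 = 0.6127

61.3%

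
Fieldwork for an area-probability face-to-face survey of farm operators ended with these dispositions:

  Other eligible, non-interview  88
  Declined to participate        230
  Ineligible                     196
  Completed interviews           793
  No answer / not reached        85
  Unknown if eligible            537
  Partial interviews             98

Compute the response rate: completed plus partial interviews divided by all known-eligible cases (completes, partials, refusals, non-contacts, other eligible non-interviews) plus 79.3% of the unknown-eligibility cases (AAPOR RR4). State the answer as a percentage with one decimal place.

51.8%

Numerator = 793 + 98 = 891
Determined eligible = 793 + 98 + 230 + 85 + 88 = 1294
Estimated eligible among unknowns = 0.7930 × 537 = 425.84
Denom = 1294 + 425.84 = 1719.84
RR4 = 891 / 1719.84 = 0.5181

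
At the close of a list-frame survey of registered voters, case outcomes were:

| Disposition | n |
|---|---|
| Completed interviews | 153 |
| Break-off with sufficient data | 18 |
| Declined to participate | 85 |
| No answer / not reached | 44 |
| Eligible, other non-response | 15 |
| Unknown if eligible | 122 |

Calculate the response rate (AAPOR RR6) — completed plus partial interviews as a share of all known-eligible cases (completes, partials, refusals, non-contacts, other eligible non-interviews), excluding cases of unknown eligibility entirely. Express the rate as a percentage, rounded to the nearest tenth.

54.3%

Top → 153 + 18 = 171
Base → 153 + 18 + 85 + 44 + 15 = 315
RR6 = 171 / 315 = 0.5429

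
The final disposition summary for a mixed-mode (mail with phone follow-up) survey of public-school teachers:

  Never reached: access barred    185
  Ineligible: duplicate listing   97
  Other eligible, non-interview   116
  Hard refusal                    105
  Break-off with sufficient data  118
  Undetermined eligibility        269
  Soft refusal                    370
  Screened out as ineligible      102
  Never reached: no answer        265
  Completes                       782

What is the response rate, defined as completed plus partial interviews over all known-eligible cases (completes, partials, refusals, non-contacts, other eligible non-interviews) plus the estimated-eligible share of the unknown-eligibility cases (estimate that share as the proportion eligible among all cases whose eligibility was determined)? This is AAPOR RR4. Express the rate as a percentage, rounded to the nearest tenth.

41.2%

Refused = 105 + 370 = 475
Non-contacts = 265 + 185 = 450
Screened out, ineligible = 102 + 97 = 199
Num → 782 + 118 = 900
Eligible (known) → 782 + 118 + 475 + 450 + 116 = 1941
e = 1941 / (1941 + 199) = 1941 / 2140 = 0.9070
e × U → 0.9070 × 269 = 243.98
Denominator → 1941 + 243.98 = 2184.98
RR4 = 900 / 2184.98 = 0.4119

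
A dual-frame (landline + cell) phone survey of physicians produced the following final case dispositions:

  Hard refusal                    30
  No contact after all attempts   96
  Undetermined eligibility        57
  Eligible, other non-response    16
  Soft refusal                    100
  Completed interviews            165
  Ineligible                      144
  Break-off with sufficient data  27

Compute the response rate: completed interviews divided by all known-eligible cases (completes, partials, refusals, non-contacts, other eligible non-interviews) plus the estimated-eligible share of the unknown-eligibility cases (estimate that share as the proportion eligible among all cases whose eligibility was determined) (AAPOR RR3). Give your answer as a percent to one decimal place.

Refused = 30 + 100 = 130
Numerator: 165
Known eligible: 165 + 27 + 130 + 96 + 16 = 434
e = 434 / (434 + 144) = 434 / 578 = 0.7509
Eligible share of unknowns: 0.7509 × 57 = 42.80
Denominator: 434 + 42.80 = 476.80
RR3 = 165 / 476.80 = 0.3461

34.6%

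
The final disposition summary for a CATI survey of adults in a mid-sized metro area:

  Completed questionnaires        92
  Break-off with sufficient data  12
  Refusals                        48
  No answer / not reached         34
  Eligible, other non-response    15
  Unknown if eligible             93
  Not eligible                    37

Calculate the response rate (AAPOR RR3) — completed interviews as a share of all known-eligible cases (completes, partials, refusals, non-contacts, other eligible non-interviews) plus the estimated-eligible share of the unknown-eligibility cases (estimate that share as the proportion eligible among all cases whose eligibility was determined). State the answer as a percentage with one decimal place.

Num = 92
Eligible (known) = 92 + 12 + 48 + 34 + 15 = 201
e = 201 / (201 + 37) = 201 / 238 = 0.8445
Estimated eligible among unknowns = 0.8445 × 93 = 78.54
Base = 201 + 78.54 = 279.54
RR3 = 92 / 279.54 = 0.3291

32.9%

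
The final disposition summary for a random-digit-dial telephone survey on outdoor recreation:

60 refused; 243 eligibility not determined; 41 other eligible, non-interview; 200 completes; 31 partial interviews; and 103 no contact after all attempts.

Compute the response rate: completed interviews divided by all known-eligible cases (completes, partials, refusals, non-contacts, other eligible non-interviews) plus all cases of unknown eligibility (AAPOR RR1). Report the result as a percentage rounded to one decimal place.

Num → 200
Denominator → 200 + 31 + 60 + 103 + 41 + 243 = 678
RR1 = 200 / 678 = 0.2950

29.5%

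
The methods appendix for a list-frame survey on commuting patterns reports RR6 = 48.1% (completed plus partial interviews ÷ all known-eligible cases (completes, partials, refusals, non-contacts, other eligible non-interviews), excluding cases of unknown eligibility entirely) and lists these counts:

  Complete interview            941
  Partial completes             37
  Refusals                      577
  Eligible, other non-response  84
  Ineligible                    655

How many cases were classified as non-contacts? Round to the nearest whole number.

Numerator = 941 + 37 = 978
RR6 = 978 / D = 0.481
D = 978 / 0.481 = 2033.3
Other denominator terms total 1639
non-contacts = 2033.3 − 1639 ≈ 394

394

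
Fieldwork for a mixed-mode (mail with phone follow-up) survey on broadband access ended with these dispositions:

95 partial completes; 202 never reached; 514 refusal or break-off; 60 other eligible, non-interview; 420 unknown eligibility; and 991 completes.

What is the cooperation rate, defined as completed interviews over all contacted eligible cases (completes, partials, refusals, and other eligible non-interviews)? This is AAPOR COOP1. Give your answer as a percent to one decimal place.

Num = 991
Denom = 991 + 95 + 514 + 60 = 1660
COOP1 = 991 / 1660 = 0.5970

59.7%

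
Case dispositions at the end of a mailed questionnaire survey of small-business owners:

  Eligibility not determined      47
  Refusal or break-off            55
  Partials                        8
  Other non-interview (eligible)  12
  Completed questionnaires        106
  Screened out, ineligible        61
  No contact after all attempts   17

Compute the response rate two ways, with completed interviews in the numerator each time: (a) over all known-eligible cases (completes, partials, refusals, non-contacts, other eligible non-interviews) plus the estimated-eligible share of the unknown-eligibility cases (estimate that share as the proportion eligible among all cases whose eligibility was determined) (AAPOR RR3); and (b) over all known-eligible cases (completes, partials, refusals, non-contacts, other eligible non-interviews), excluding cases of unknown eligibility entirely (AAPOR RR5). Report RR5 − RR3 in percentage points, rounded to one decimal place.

Num → 106
Known eligible → 106 + 8 + 55 + 17 + 12 = 198
e = 198 / (198 + 61) = 198 / 259 = 0.7645
Eligible share of unknowns → 0.7645 × 47 = 35.93
Denom → 198 + 35.93 = 233.93
RR3 = 106 / 233.93 = 0.4531
Denom → 106 + 8 + 55 + 17 + 12 = 198
RR5 = 106 / 198 = 0.5354
Difference = 53.54 − 45.31 = 8.23 percentage points

8.2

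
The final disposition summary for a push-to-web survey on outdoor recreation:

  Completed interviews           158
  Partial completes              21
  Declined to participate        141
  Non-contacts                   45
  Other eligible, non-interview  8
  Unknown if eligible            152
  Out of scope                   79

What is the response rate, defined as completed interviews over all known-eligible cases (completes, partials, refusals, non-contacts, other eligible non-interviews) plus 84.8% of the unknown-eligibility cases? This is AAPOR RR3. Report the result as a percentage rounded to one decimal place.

Numerator = 158
Known eligible = 158 + 21 + 141 + 45 + 8 = 373
Estimated eligible among unknowns = 0.8480 × 152 = 128.90
Base = 373 + 128.90 = 501.90
RR3 = 158 / 501.90 = 0.3148

31.5%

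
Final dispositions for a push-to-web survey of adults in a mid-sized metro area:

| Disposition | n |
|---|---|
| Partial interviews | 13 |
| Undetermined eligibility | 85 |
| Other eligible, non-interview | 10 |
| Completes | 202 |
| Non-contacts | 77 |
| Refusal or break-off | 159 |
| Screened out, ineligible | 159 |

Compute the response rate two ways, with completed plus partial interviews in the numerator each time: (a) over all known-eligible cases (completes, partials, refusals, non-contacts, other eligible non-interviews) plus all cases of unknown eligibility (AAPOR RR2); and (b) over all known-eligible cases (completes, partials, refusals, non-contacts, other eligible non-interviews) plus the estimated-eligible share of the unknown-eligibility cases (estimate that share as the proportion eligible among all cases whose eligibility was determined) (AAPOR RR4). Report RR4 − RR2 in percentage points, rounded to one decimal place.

Num = 202 + 13 = 215
Denominator = 202 + 13 + 159 + 77 + 10 + 85 = 546
RR2 = 215 / 546 = 0.3938
Eligible (known) = 202 + 13 + 159 + 77 + 10 = 461
e = 461 / (461 + 159) = 461 / 620 = 0.7435
Estimated eligible among unknowns = 0.7435 × 85 = 63.20
Denominator = 461 + 63.20 = 524.20
RR4 = 215 / 524.20 = 0.4101
Difference = 41.01 − 39.38 = 1.63 percentage points

1.6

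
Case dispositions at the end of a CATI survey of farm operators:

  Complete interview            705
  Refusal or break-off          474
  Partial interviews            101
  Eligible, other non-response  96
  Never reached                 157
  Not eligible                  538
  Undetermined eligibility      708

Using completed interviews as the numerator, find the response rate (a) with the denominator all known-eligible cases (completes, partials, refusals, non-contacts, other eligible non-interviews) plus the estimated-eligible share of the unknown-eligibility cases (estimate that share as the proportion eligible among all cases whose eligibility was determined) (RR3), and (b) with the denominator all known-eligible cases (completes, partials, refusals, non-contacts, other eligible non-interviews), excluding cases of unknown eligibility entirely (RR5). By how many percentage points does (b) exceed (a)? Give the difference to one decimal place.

Top: 705
Known eligible: 705 + 101 + 474 + 157 + 96 = 1533
e = 1533 / (1533 + 538) = 1533 / 2071 = 0.7402
Eligible share of unknowns: 0.7402 × 708 = 524.06
Denominator: 1533 + 524.06 = 2057.06
RR3 = 705 / 2057.06 = 0.3427
Denominator: 705 + 101 + 474 + 157 + 96 = 1533
RR5 = 705 / 1533 = 0.4599
Difference = 45.99 − 34.27 = 11.72 percentage points

11.7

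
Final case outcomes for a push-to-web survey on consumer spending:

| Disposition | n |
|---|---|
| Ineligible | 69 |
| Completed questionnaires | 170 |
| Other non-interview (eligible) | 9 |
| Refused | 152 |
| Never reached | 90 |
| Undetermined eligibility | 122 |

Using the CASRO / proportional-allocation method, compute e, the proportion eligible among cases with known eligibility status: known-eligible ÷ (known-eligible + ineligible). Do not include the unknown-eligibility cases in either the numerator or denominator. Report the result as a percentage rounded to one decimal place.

Eligible (known): 170 + 152 + 90 + 9 = 421
e = 421 / (421 + 69) = 421 / 490 = 0.8592

85.9%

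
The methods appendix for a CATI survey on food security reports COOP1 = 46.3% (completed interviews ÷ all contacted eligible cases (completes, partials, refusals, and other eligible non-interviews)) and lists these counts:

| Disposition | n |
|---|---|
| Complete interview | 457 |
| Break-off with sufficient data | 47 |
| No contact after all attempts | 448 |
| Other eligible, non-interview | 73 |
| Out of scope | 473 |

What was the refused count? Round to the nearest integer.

COOP1 = 457 / D = 0.463
D = 457 / 0.463 = 987.0
Rest of base = 577
refused = 987.0 − 577 ≈ 410

410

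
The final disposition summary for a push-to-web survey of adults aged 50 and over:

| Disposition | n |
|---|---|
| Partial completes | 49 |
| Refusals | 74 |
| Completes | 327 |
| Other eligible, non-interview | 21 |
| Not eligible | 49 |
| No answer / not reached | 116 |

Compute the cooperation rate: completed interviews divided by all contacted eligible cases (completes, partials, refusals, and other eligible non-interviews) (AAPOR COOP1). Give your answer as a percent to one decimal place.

69.4%

Num: 327
Denom: 327 + 49 + 74 + 21 = 471
COOP1 = 327 / 471 = 0.6943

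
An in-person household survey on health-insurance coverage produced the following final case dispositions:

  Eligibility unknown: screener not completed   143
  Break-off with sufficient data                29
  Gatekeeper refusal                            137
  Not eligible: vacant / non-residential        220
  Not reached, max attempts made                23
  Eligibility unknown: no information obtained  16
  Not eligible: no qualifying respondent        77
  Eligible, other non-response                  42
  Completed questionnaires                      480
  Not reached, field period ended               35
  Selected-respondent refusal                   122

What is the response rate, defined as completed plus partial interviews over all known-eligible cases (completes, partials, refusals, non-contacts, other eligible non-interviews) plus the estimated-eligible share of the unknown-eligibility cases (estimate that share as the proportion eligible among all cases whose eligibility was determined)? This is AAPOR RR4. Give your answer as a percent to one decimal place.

Declined to participate = 137 + 122 = 259
No answer / not reached = 35 + 23 = 58
Unknown if eligible = 143 + 16 = 159
Out of scope = 77 + 220 = 297
Top → 480 + 29 = 509
Determined eligible → 480 + 29 + 259 + 58 + 42 = 868
e = 868 / (868 + 297) = 868 / 1165 = 0.7451
e × U → 0.7451 × 159 = 118.47
Denominator → 868 + 118.47 = 986.47
RR4 = 509 / 986.47 = 0.5160

51.6%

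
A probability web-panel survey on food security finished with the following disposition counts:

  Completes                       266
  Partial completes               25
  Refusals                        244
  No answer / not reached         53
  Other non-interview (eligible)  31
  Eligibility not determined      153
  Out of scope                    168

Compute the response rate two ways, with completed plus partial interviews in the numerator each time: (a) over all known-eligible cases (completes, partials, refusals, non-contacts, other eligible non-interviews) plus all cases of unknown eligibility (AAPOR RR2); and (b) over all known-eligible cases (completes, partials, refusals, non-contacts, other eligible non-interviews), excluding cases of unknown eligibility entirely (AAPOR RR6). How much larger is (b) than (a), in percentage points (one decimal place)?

9.3

Numerator → 266 + 25 = 291
Denominator → 266 + 25 + 244 + 53 + 31 + 153 = 772
RR2 = 291 / 772 = 0.3769
Denominator → 266 + 25 + 244 + 53 + 31 = 619
RR6 = 291 / 619 = 0.4701
Difference = 47.01 − 37.69 = 9.32 percentage points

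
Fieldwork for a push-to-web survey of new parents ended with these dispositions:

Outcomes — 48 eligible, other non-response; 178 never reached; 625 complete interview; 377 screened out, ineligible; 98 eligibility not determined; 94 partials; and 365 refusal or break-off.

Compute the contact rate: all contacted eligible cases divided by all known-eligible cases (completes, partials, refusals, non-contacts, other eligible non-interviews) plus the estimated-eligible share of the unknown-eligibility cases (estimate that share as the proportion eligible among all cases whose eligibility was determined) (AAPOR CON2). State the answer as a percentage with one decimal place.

Top → 625 + 94 + 365 + 48 = 1132
Determined eligible → 625 + 94 + 365 + 178 + 48 = 1310
e = 1310 / (1310 + 377) = 1310 / 1687 = 0.7765
e × U → 0.7765 × 98 = 76.10
Denom → 1310 + 76.10 = 1386.10
CON2 = 1132 / 1386.10 = 0.8167

81.7%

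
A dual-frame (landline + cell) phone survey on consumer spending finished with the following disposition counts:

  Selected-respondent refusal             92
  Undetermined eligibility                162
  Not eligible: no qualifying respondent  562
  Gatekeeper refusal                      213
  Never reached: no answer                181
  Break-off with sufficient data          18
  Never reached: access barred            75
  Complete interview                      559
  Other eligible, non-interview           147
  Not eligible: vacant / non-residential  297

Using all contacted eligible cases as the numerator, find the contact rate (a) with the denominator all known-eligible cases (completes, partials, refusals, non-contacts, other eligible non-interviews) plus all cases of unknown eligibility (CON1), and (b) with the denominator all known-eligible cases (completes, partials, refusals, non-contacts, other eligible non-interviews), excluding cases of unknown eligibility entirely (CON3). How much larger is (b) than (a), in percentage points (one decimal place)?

9.0

Declined to participate = 213 + 92 = 305
Non-contacts = 181 + 75 = 256
Screened out, ineligible = 562 + 297 = 859
Num → 559 + 18 + 305 + 147 = 1029
Denominator → 559 + 18 + 305 + 256 + 147 + 162 = 1447
CON1 = 1029 / 1447 = 0.7111
Denominator → 559 + 18 + 305 + 256 + 147 = 1285
CON3 = 1029 / 1285 = 0.8008
Difference = 80.08 − 71.11 = 8.97 percentage points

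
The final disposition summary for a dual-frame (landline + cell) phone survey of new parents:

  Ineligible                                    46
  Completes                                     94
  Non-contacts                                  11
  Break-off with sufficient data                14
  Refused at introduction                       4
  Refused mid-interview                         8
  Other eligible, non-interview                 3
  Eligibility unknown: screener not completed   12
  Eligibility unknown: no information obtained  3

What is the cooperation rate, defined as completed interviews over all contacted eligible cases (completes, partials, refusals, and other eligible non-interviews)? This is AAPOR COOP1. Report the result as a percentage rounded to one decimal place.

76.4%

Declined to participate = 4 + 8 = 12
Undetermined eligibility = 12 + 3 = 15
Numerator: 94
Base: 94 + 14 + 12 + 3 = 123
COOP1 = 94 / 123 = 0.7642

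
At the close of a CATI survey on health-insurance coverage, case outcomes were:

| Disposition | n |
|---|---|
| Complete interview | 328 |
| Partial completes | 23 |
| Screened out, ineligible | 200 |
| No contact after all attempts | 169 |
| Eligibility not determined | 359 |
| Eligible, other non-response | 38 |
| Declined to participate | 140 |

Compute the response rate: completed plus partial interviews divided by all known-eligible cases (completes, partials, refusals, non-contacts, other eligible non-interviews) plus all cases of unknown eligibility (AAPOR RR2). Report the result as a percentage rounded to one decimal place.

33.2%

Numerator = 328 + 23 = 351
Base = 328 + 23 + 140 + 169 + 38 + 359 = 1057
RR2 = 351 / 1057 = 0.3321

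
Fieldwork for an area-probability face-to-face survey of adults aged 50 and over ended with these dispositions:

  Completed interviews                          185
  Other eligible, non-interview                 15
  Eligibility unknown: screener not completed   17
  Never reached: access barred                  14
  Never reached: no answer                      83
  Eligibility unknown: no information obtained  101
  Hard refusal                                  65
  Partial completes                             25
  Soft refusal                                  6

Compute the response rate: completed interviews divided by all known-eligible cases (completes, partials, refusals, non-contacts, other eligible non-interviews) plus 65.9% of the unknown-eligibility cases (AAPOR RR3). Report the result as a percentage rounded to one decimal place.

Refusals = 65 + 6 = 71
No answer / not reached = 83 + 14 = 97
Unknown eligibility = 17 + 101 = 118
Num: 185
Known eligible: 185 + 25 + 71 + 97 + 15 = 393
Eligible share of unknowns: 0.6590 × 118 = 77.76
Denom: 393 + 77.76 = 470.76
RR3 = 185 / 470.76 = 0.3930

39.3%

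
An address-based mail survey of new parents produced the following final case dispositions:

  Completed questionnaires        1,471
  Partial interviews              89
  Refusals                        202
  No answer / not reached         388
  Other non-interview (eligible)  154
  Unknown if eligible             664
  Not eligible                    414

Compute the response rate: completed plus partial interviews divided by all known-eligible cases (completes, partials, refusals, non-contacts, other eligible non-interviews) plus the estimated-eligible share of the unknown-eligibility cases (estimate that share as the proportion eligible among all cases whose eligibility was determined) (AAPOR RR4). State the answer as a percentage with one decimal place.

54.4%

Num = 1471 + 89 = 1560
Eligible (known) = 1471 + 89 + 202 + 388 + 154 = 2304
e = 2304 / (2304 + 414) = 2304 / 2718 = 0.8477
e × U = 0.8477 × 664 = 562.87
Denominator = 2304 + 562.87 = 2866.87
RR4 = 1560 / 2866.87 = 0.5441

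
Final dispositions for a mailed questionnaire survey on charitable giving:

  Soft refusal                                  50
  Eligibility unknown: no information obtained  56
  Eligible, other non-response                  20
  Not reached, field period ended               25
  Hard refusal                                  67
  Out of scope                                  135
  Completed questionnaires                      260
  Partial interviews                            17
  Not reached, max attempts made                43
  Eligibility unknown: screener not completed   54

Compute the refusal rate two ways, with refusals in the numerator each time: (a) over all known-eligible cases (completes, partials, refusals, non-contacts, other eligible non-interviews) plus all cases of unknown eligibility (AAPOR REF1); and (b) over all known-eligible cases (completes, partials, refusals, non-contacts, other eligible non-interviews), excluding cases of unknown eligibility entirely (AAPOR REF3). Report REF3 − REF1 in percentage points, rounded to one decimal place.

4.5

Refused = 67 + 50 = 117
Non-contacts = 25 + 43 = 68
Unknown eligibility = 54 + 56 = 110
Top → 117
Denom → 260 + 17 + 117 + 68 + 20 + 110 = 592
REF1 = 117 / 592 = 0.1976
Denom → 260 + 17 + 117 + 68 + 20 = 482
REF3 = 117 / 482 = 0.2427
Difference = 24.27 − 19.76 = 4.51 percentage points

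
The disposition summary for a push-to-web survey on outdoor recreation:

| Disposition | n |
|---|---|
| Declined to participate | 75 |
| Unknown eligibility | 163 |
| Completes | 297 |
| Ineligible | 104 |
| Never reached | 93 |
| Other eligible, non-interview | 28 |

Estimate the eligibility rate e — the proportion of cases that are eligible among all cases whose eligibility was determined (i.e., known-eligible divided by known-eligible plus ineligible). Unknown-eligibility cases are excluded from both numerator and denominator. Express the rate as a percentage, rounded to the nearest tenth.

Determined eligible = 297 + 75 + 93 + 28 = 493
e = 493 / (493 + 104) = 493 / 597 = 0.8258

82.6%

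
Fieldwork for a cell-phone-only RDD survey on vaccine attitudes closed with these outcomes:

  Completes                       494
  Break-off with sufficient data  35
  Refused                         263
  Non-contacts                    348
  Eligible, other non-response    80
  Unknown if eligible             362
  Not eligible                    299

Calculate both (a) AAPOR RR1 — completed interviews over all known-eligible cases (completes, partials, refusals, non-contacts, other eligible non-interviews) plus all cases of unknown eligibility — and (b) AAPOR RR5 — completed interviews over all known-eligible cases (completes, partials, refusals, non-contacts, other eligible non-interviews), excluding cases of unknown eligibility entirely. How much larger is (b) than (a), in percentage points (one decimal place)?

Top → 494
Denominator → 494 + 35 + 263 + 348 + 80 + 362 = 1582
RR1 = 494 / 1582 = 0.3123
Denominator → 494 + 35 + 263 + 348 + 80 = 1220
RR5 = 494 / 1220 = 0.4049
Difference = 40.49 − 31.23 = 9.26 percentage points

9.3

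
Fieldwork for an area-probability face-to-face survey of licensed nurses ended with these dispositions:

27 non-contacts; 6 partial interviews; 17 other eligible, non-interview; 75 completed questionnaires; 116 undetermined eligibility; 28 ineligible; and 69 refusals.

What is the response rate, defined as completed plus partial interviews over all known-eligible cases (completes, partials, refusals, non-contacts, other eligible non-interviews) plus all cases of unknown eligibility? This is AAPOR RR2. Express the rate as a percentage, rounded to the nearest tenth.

Top → 75 + 6 = 81
Denominator → 75 + 6 + 69 + 27 + 17 + 116 = 310
RR2 = 81 / 310 = 0.2613

26.1%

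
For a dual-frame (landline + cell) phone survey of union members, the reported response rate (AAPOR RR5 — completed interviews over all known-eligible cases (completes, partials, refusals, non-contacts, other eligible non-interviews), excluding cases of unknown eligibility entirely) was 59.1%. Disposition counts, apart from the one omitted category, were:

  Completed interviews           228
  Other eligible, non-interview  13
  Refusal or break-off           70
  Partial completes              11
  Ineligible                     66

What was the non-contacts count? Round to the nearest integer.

64

RR5 = 228 / D = 0.591
D = 228 / 0.591 = 385.8
Rest of base = 322
non-contacts = 385.8 − 322 ≈ 64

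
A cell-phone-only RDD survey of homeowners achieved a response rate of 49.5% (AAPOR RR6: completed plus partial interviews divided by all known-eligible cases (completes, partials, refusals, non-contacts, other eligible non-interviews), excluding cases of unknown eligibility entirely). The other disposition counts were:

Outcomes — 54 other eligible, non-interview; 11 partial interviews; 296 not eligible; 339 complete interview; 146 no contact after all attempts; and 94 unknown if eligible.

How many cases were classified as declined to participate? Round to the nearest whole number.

Num = 339 + 11 = 350
RR6 = 350 / D = 0.495
D = 350 / 0.495 = 707.1
Other denominator terms total 550
declined to participate = 707.1 − 550 ≈ 157

157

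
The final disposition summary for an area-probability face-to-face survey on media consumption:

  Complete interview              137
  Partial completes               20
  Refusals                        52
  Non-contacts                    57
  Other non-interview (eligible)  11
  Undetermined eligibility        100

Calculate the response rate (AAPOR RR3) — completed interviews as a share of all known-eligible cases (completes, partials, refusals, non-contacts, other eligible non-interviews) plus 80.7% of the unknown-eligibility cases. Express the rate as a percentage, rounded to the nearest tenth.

Top: 137
Determined eligible: 137 + 20 + 52 + 57 + 11 = 277
Eligible share of unknowns: 0.8070 × 100 = 80.70
Base: 277 + 80.70 = 357.70
RR3 = 137 / 357.70 = 0.3830

38.3%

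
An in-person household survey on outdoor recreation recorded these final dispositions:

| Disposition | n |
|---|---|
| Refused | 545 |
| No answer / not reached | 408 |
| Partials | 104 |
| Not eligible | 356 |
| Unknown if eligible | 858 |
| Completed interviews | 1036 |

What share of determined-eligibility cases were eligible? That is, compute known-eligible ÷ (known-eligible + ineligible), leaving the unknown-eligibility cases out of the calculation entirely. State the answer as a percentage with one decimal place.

Determined eligible = 1036 + 104 + 545 + 408 = 2093
e = 2093 / (2093 + 356) = 2093 / 2449 = 0.8546

85.5%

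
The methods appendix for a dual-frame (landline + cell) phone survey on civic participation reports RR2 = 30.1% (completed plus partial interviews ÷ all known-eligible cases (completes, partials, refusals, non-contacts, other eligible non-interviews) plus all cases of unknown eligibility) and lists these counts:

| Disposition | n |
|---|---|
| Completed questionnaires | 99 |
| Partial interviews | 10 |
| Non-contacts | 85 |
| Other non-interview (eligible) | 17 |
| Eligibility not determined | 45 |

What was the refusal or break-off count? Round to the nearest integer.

106

Num = 99 + 10 = 109
RR2 = 109 / D = 0.301
D = 109 / 0.301 = 362.1
Rest of base = 256
refusal or break-off = 362.1 − 256 ≈ 106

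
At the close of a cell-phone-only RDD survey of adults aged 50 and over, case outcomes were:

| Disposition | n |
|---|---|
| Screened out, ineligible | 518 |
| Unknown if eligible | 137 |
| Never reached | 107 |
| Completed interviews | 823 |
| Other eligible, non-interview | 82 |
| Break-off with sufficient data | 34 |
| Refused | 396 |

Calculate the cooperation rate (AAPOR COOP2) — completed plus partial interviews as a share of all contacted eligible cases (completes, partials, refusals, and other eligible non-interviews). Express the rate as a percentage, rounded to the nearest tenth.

Numerator = 823 + 34 = 857
Denom = 823 + 34 + 396 + 82 = 1335
COOP2 = 857 / 1335 = 0.6419

64.2%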